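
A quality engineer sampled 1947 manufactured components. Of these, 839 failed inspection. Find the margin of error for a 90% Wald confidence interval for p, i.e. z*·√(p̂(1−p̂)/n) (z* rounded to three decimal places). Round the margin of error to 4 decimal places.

With x = 839 successes in n = 1947, p̂ = 0.43092.
SE(p̂) = √(0.43092·0.56908/1947) = 0.011223.
For 90% confidence, z* = 1.645.
Margin of error = z*·SE = 1.645 × 0.011223 = 0.0185.

ME = 0.0185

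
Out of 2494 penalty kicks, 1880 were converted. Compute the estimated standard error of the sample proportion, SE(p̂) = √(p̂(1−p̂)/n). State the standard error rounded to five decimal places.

SE = 0.00863

With x = 1880 successes in n = 2494, p̂ = 0.75381.
p̂(1−p̂) = 0.185580.
SE = √(0.185580/2494) = √0.000074411 = 0.00863.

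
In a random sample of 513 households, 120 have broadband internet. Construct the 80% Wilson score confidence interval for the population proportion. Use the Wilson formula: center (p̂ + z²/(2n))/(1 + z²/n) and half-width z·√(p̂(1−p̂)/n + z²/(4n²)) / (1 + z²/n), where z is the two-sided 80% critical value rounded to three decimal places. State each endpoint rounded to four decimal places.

p̂ = 120/513 = 0.23392; z = 1.282, so z² = 1.643524.
1 + z²/n = 1.003204.
Adjusted center: (0.23392 + z²/(2n))/1.003204 = 0.23477.
Radicand: p̂(1−p̂)/n + z²/(4n²) = 0.000349319 + 0.000001561 = 0.000350880.
Half-width = 1.282·√0.000350880/1.003204 = 0.02394.
Interval: 0.23477 ± 0.02394 → (0.2108, 0.2587).

(0.2108, 0.2587)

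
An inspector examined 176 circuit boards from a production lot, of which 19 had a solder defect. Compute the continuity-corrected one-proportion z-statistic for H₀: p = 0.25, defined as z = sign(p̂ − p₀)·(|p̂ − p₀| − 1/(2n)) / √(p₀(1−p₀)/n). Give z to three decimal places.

The sample proportion is 19/176 = 0.10795. p̂ − p₀ = -0.142045.
1/(2n) = 0.002841.
Corrected numerator: |-0.142045| − 0.002841 = 0.139204.
SE₀ = √(0.25·0.75/176) = 0.032640.
z = (−)0.139204/0.032640 = -4.265.

z = -4.265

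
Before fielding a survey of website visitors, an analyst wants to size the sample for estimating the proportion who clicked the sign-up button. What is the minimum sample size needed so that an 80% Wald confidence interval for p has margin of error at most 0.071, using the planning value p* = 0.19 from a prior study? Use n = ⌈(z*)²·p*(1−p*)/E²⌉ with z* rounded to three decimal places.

For 80% confidence, z* = 1.282.
p*(1−p*) = 0.19·0.81 = 0.1539.
Required n before rounding: 1.643524 × 0.1539 / 0.071² = 50.176.
Rounding up, n = 51.

n = 51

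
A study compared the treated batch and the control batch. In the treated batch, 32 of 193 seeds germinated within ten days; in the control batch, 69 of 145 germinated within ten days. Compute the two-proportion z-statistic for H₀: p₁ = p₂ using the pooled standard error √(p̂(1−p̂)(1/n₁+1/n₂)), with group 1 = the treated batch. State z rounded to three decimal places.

z = -6.164

Sample proportions: p̂₁ = 32/193 = 0.16580 and p̂₂ = 69/145 = 0.47586.
Pooled p̂ = (32+69)/(193+145) = 101/338 = 0.29882.
SE = √[p̂(1−p̂)(1/n₁+1/n₂)] = √[0.29882·0.70118·(1/193+1/145)] ≈ 0.050305.
z = -0.31006/0.050305 = -6.164.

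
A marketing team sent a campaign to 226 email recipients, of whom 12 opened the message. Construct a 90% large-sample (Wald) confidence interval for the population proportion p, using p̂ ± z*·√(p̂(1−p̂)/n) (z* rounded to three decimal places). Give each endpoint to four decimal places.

p̂ = 12/226 = 0.05310.
SE = √(p̂(1−p̂)/n) = √(0.050278/226) = 0.014915.
z* = 1.645 at the 90% level.
Margin = 1.645·0.014915 = 0.02454.
Interval: 0.05310 ± 0.02454 → (0.0286, 0.0776).

(0.0286, 0.0776)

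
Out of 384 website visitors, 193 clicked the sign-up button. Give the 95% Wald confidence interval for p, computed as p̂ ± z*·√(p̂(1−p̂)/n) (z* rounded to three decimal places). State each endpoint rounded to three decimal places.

(0.453, 0.553)

With x = 193 successes in n = 384, p̂ = 0.50260.
SE(p̂) = √(0.50260·0.49740/384) = 0.025515.
z* = 1.960 at the 95% level.
Margin = 1.960·0.025515 = 0.05001.
Interval: 0.50260 ± 0.05001 → (0.453, 0.553).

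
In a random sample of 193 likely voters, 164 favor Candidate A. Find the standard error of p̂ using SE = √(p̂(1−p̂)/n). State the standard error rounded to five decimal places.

SE = 0.02572

p̂ = 164/193 = 0.84974.
p̂(1−p̂) = 0.84974·0.15026 = 0.127682.
Dividing by n and taking the root: √0.000661565 = 0.02572.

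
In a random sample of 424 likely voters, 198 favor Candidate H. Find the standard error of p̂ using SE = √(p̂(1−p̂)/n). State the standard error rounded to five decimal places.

SE = 0.02423

The sample proportion is 198/424 = 0.46698.
p̂(1−p̂) = 0.46698·0.53302 = 0.248910.
SE = √(0.248910/424) = √0.000587052 = 0.02423.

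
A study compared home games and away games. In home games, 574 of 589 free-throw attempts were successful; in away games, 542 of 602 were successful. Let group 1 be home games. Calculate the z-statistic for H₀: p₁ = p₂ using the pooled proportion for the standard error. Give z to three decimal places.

z = 5.271

Sample proportions: p̂₁ = 574/589 = 0.97453 and p̂₂ = 542/602 = 0.90033.
Pooled p̂ = (574+542)/(589+602) = 1116/1191 = 0.93703.
SE = √[p̂(1−p̂)(1/n₁+1/n₂)] = √[0.93703·0.06297·(1/589+1/602)] ≈ 0.014078.
z = 0.07420/0.014078 = 5.271.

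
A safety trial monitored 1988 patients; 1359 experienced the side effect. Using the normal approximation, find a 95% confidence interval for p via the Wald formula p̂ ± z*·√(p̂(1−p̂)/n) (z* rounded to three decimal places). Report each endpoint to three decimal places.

With x = 1359 successes in n = 1988, p̂ = 0.68360.
SE = √(p̂(1−p̂)/n) = √(0.216290/1988) = 0.010431.
The 95% critical value is z* = 1.960.
Margin = 1.960·0.010431 = 0.02044.
Interval: 0.68360 ± 0.02044 → (0.663, 0.704).

(0.663, 0.704)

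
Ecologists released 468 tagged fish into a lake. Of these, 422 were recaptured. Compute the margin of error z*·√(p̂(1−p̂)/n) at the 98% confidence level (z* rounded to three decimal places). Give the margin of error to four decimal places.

Sample proportion p̂ = 422/468 = 0.90171.
SE(p̂) = √(0.90171·0.09829/468) = 0.013762.
z* = 2.326 at the 98% level.
ME = 2.326·0.013762 = 0.0320.

ME = 0.0320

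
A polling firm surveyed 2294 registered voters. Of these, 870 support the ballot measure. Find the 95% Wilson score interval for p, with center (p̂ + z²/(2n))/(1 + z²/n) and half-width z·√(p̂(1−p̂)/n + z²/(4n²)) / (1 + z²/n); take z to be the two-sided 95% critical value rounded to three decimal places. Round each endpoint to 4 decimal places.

Here p̂ = 870/2294 = 0.37925 and z = 1.960 (z² = 3.841600).
1 + z²/n = 1.001675.
Adjusted center: (0.37925 + z²/(2n))/1.001675 = 0.37945.
Radicand: p̂(1−p̂)/n + z²/(4n²) = 0.000102624 + 0.000000183 = 0.000102807.
Half-width = 1.960·√0.000102807/1.001675 = 0.01984.
CI: 0.37945 ± 0.01984 = (0.3596, 0.3993).

(0.3596, 0.3993)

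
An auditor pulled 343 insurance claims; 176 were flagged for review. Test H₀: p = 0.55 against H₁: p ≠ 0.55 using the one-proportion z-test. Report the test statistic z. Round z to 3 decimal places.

z = -1.373

With x = 176 successes in n = 343, p̂ = 0.51312.
Null standard error: √(0.55·0.45/343) = √0.000721574 = 0.026862.
Test statistic: z = -0.03688/0.026862 = -1.373.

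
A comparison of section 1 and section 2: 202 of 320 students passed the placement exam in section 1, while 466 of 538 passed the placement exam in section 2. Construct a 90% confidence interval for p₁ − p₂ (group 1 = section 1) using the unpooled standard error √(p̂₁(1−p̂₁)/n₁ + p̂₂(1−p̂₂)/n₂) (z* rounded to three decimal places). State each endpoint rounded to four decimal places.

p̂₁ = 202/320 = 0.63125, p̂₂ = 466/538 = 0.86617; p̂₁ − p̂₂ = -0.23492.
Unpooled SE = √(p̂₁(1−p̂₁)/n₁ + p̂₂(1−p̂₂)/n₂) = √(0.000727417 + 0.000215462) = 0.030706.
The 90% critical value is z* = 1.645. Margin of error = 0.05051.
So the interval runs from -0.2854 to -0.1844.

(-0.2854, -0.1844)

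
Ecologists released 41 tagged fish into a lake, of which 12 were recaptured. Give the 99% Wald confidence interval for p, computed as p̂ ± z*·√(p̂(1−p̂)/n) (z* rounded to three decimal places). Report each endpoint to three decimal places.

p̂ = 12/41 = 0.29268.
Standard error of p̂: √(0.207020/41) = √0.005049259 = 0.071058.
For 99% confidence, z* = 2.576.
Margin of error: 2.576 × 0.071058 = 0.18305.
So the interval runs from 0.110 to 0.476.

(0.110, 0.476)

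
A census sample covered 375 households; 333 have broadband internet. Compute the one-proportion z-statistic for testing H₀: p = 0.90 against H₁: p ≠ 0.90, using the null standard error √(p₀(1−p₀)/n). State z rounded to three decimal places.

The sample proportion is 333/375 = 0.88800.
SE₀ = √(0.90·0.10/375) = 0.015492.
z = (p̂ − p₀)/SE = (0.88800 − 0.90)/0.015492 = -0.775.

z = -0.775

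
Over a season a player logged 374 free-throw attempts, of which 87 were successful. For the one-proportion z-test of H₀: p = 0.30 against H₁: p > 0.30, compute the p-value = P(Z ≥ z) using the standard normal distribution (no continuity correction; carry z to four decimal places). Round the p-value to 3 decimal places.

With x = 87 successes in n = 374, p̂ = 0.23262.
Under H₀, SE = √(p₀(1−p₀)/n) = √(0.30·0.70/374) = √0.000561497 = 0.023696.
z = (p̂ − p₀)/SE = (87/374 − 0.30)/0.023696 ≈ -2.8435.
p-value = P(Z ≥ z) with z = -2.8435 → 0.998.

p-value = 0.998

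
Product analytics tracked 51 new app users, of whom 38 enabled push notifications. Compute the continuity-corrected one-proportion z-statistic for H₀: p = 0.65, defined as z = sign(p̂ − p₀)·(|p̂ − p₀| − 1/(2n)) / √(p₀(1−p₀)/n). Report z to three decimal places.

With x = 38 successes in n = 51, p̂ = 0.74510. p̂ − p₀ = 0.095098.
1/(2n) = 0.009804.
Corrected numerator: |0.095098| − 0.009804 = 0.085294.
Under H₀, SE = √(p₀(1−p₀)/n) = √(0.65·0.35/51) = √0.004460784 = 0.066789.
z = +0.085294/0.066789 = 1.277.

z = 1.277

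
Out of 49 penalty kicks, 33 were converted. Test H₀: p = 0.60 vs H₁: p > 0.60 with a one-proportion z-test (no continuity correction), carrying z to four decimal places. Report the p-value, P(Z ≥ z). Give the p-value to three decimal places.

p-value = 0.147

The sample proportion is 33/49 = 0.67347.
Under H₀, SE = √(p₀(1−p₀)/n) = √(0.60·0.40/49) = √0.004897959 = 0.069985.
z = (p̂ − p₀)/SE = (33/49 − 0.60)/0.069985 ≈ 1.0498.
From the standard normal, P(Z ≥ z) = 0.147.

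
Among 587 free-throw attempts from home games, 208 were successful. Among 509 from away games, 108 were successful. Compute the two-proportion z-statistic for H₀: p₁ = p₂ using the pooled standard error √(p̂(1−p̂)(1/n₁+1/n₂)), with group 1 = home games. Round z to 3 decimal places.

z = 5.182

Sample proportions: p̂₁ = 208/587 = 0.35434 and p̂₂ = 108/509 = 0.21218.
Pooling: p̂ = 316/1096 = 0.28832.
SE = √[p̂(1−p̂)(1/n₁+1/n₂)] = √[0.28832·0.71168·(1/587+1/509)] ≈ 0.027435.
z = (p̂₁ − p̂₂)/SE = (0.35434 − 0.21218)/0.027435 = 0.14216/0.027435 = 5.182.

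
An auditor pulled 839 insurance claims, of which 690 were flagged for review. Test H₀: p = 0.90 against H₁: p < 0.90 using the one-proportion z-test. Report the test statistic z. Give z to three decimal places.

z = -7.492

With x = 690 successes in n = 839, p̂ = 0.82241.
Under H₀, SE = √(p₀(1−p₀)/n) = √(0.90·0.10/839) = √0.000107271 = 0.010357.
z = (0.82241 − 0.90)/0.010357 = -0.07759/0.010357 = -7.492.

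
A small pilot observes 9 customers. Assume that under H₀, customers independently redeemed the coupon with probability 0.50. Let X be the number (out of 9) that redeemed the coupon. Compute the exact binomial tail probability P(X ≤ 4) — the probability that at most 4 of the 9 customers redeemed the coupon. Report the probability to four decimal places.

X ~ Binomial(n=9, p=0.50).
P(X ≤ 4) = Σ_{j=0}^{4} C(9,j)·0.50^j·0.50^{9−j}.
= 0.001953 + 0.017578 + 0.070312 + 0.164062 + 0.246094 = 0.5000.

P = 0.5000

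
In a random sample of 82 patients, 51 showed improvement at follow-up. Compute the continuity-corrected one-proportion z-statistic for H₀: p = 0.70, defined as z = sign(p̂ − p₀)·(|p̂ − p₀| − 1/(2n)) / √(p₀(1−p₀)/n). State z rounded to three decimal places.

z = -1.422

p̂ = 51/82 = 0.62195. p̂ − p₀ = -0.078049.
Continuity correction 1/(2n) = 1/164 = 0.006098.
Corrected numerator: |-0.078049| − 0.006098 = 0.071951.
Under H₀, SE = √(p₀(1−p₀)/n) = √(0.70·0.30/82) = √0.002560976 = 0.050606.
z = (−)0.071951/0.050606 = -1.422.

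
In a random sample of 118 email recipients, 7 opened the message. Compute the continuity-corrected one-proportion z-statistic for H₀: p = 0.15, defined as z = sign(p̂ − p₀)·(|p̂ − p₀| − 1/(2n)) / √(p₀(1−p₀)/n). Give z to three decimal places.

z = -2.630

p̂ = 7/118 = 0.05932. p̂ − p₀ = -0.090678.
1/(2n) = 0.004237.
Corrected numerator: |-0.090678| − 0.004237 = 0.086441.
Under H₀, SE = √(p₀(1−p₀)/n) = √(0.15·0.85/118) = √0.001080508 = 0.032871.
z = −0.086441/0.032871 = -2.630.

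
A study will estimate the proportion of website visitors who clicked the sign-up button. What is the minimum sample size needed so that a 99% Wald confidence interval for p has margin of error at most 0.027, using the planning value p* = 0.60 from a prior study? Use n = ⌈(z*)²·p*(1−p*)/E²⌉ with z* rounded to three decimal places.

z* = 2.576 at the 99% level.
p*(1−p*) = 0.2400.
(z*)²·p*(1−p*)/E² = 6.635776·0.2400/0.000729 = 2184.618.
⌈2184.618⌉ = 2185.

n = 2185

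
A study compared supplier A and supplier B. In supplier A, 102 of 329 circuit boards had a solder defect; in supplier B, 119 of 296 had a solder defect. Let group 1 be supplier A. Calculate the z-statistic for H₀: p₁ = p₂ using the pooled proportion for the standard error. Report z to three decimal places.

z = -2.402

Sample proportions: p̂₁ = 102/329 = 0.31003 and p̂₂ = 119/296 = 0.40203.
Pooled p̂ = (102+119)/(329+296) = 221/625 = 0.35360.
Pooled SE = √[0.2285670·0.00641789] ≈ 0.038300.
z = -0.09200/0.038300 = -2.402.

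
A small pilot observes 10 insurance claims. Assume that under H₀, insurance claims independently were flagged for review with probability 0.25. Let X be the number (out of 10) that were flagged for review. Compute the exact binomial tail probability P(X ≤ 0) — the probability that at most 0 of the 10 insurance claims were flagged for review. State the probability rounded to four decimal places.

X ~ Binomial(n=10, p=0.25).
P(X ≤ 0) = C(10,0)·0.25^0·0.75^10.
= 0.056314 = 0.0563.

P = 0.0563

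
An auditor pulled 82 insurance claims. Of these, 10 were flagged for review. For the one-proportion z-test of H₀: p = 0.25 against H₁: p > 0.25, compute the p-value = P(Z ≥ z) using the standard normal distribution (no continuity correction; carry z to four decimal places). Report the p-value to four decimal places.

p̂ = 10/82 = 0.12195.
SE₀ = √(0.25·0.75/82) = 0.047818.
z = (p̂ − p₀)/SE = (10/82 − 0.25)/0.047818 ≈ -2.6778.
From the standard normal, P(Z ≥ z) = 0.9963.

p-value = 0.9963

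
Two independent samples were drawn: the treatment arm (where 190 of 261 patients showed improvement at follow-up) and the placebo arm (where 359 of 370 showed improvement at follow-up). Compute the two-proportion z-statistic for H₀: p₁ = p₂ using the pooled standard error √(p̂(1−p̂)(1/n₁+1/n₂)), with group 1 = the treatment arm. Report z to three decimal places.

z = -8.915

p̂₁ = 190/261 = 0.72797, p̂₂ = 359/370 = 0.97027.
Pooled p̂ = (190+359)/(261+370) = 549/631 = 0.87005.
SE = √[p̂(1−p̂)(1/n₁+1/n₂)] = √[0.87005·0.12995·(1/261+1/370)] ≈ 0.027180.
z = (p̂₁ − p̂₂)/SE = (0.72797 − 0.97027)/0.027180 = -0.24230/0.027180 = -8.915.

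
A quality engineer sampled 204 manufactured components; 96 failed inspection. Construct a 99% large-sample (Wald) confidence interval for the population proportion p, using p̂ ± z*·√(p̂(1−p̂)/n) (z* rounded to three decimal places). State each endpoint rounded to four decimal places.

p̂ = 96/204 = 0.47059.
SE = √(p̂(1−p̂)/n) = √(0.249135/204) = 0.034946.
z* = 2.576 at the 99% level.
Margin of error: 2.576 × 0.034946 = 0.09002.
Interval: 0.47059 ± 0.09002 → (0.3806, 0.5606).

(0.3806, 0.5606)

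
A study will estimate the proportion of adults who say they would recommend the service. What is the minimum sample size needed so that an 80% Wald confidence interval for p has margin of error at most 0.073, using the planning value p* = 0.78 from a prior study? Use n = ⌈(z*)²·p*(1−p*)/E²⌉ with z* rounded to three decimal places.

For 80% confidence, z* = 1.282.
p*(1−p*) = 0.78·0.22 = 0.1716.
(z*)²·p*(1−p*)/E² = 1.643524·0.1716/0.005329 = 52.923.
⌈52.923⌉ = 53.

n = 53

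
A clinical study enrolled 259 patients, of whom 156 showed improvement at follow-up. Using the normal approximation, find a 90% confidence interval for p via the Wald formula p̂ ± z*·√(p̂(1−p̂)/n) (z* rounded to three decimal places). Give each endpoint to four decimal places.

(0.5523, 0.6523)

Sample proportion p̂ = 156/259 = 0.60232.
SE(p̂) = √(0.60232·0.39768/259) = 0.030411.
z* = 1.645 at the 90% level.
Margin = 1.645·0.030411 = 0.05003.
So the interval runs from 0.5523 to 0.6523.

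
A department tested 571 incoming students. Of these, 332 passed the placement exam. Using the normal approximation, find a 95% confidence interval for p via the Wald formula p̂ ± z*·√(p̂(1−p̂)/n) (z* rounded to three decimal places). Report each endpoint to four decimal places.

With x = 332 successes in n = 571, p̂ = 0.58144.
SE(p̂) = √(0.58144·0.41856/571) = 0.020645.
The 95% critical value is z* = 1.960.
Margin of error: 1.960 × 0.020645 = 0.04046.
Interval: 0.58144 ± 0.04046 → (0.5410, 0.6219).

(0.5410, 0.6219)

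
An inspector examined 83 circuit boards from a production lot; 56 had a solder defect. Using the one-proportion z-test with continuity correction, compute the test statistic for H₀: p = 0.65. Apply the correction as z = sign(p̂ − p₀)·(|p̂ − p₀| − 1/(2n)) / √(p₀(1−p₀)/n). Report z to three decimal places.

z = 0.357

Sample proportion p̂ = 56/83 = 0.67470. p̂ − p₀ = 0.024699.
Continuity correction 1/(2n) = 1/166 = 0.006024.
Corrected numerator: |0.024699| − 0.006024 = 0.018675.
Null standard error: √(0.65·0.35/83) = √0.002740964 = 0.052354.
z = +0.018675/0.052354 = 0.357.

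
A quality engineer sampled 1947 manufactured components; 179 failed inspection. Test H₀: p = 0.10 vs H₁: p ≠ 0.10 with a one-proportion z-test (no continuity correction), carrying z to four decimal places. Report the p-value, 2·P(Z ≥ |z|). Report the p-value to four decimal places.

Sample proportion p̂ = 179/1947 = 0.09194.
Under H₀, SE = √(p₀(1−p₀)/n) = √(0.10·0.90/1947) = √0.000046225 = 0.006799.
Test statistic (full precision, shown to 4 dp): z = (179/1947 − 0.10)/SE₀ ≈ -1.1860.
From the standard normal, 2·P(Z ≥ |z|) = 0.2356.

p-value = 0.2356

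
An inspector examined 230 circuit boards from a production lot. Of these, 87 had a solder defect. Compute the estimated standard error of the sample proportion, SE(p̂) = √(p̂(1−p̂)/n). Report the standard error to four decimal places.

p̂ = 87/230 = 0.37826.
p̂(1−p̂) = 0.235179.
Dividing by n and taking the root: √0.001022517 = 0.0320.

SE = 0.0320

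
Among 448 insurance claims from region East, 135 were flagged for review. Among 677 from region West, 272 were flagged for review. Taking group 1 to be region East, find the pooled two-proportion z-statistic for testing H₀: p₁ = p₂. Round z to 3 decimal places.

z = -3.432

Sample proportions: p̂₁ = 135/448 = 0.30134 and p̂₂ = 272/677 = 0.40177.
Pooling: p̂ = 407/1125 = 0.36178.
SE = √[p̂(1−p̂)(1/n₁+1/n₂)] = √[0.36178·0.63822·(1/448+1/677)] ≈ 0.029265.
z = -0.10043/0.029265 = -3.432.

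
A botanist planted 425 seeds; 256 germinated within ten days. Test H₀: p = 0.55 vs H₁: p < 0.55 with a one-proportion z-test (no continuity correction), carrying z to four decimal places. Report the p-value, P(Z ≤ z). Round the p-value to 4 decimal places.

p-value = 0.9850

Sample proportion p̂ = 256/425 = 0.60235.
Under H₀, SE = √(p₀(1−p₀)/n) = √(0.55·0.45/425) = √0.000582353 = 0.024132.
z = (p̂ − p₀)/SE = (256/425 − 0.55)/0.024132 ≈ 2.1694.
From the standard normal, P(Z ≤ z) = 0.9850.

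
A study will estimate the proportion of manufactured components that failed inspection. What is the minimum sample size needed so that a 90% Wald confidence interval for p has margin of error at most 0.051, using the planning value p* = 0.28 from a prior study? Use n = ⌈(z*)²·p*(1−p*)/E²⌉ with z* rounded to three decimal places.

The 90% critical value is z* = 1.645.
p*(1−p*) = 0.28·0.72 = 0.2016.
(z*)²·p*(1−p*)/E² = 2.706025·0.2016/0.002601 = 209.740.
Rounding up, n = 210.

n = 210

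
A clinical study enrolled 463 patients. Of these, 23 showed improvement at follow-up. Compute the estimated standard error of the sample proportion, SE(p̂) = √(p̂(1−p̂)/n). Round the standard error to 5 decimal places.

The sample proportion is 23/463 = 0.04968.
p̂(1−p̂) = 0.047212.
SE = √(0.047212/463) = √0.000101970 = 0.01010.

SE = 0.01010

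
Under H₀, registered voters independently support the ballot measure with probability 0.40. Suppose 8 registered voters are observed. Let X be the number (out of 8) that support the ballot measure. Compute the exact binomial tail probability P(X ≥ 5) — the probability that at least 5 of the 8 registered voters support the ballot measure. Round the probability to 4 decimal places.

X is binomial with n = 8 and p = 0.40.
P(X ≥ 5) = C(8,5)·0.40^5·0.60^3 + C(8,6)·0.40^6·0.60^2 + C(8,7)·0.40^7·0.60^1 + C(8,8)·0.40^8·0.60^0.
= 0.123863 + 0.041288 + 0.007864 + 0.000655 = 0.1737.

P = 0.1737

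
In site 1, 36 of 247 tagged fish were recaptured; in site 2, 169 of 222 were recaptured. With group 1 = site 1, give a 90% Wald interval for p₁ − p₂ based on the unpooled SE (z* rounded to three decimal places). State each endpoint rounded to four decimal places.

(-0.6753, -0.5557)

p̂₁ = 0.14575, p̂₂ = 0.76126, so the observed difference is -0.61551.
SE = √(0.000504074 + 0.000818660) = √0.001322734 = 0.036369.
The 90% critical value is z* = 1.645. Margin of error = 0.05983.
Interval: -0.61551 ± 0.05983 → (-0.6753, -0.5557).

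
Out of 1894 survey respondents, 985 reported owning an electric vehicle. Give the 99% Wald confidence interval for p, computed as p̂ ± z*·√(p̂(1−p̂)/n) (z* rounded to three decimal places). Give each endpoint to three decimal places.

(0.490, 0.550)

Sample proportion p̂ = 985/1894 = 0.52006.
SE = √(p̂(1−p̂)/n) = √(0.249597/1894) = 0.011480.
For 99% confidence, z* = 2.576.
Margin = 2.576·0.011480 = 0.02957.
Interval: 0.52006 ± 0.02957 → (0.490, 0.550).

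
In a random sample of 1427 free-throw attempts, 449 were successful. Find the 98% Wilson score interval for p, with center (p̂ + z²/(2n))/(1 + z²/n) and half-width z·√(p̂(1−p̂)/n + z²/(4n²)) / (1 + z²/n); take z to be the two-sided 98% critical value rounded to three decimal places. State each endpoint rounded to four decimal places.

(0.2868, 0.3439)

Here p̂ = 449/1427 = 0.31465 and z = 2.326 (z² = 5.410276).
Denominator 1 + z²/n = 1 + 5.410276/1427 = 1.003791.
Center = (0.31465 + 0.001896)/1.003791 = 0.31535.
Radicand: p̂(1−p̂)/n + z²/(4n²) = 0.000151117 + 0.000000664 = 0.000151781.
Half-width = z·√(radicand)/denom = 2.326·0.012320/1.003791 = 0.02855.
Interval: 0.31535 ± 0.02855 → (0.2868, 0.3439).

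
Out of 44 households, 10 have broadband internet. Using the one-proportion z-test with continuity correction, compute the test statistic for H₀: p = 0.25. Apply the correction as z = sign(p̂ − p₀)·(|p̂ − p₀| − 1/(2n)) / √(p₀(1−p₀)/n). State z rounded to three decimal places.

The sample proportion is 10/44 = 0.22727. p̂ − p₀ = -0.022727.
1/(2n) = 0.011364.
Corrected numerator: |-0.022727| − 0.011364 = 0.011363.
Under H₀, SE = √(p₀(1−p₀)/n) = √(0.25·0.75/44) = √0.004261364 = 0.065279.
z = −0.011363/0.065279 = -0.174.

z = -0.174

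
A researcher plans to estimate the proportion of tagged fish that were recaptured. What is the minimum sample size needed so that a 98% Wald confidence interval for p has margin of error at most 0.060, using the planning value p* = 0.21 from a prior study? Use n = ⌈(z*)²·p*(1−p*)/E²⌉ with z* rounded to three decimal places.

z* = 2.326 at the 98% level.
p*(1−p*) = 0.21·0.79 = 0.1659.
(z*)²·p*(1−p*)/E² = 5.410276·0.1659/0.003600 = 249.324.
Rounding up, n = 250.

n = 250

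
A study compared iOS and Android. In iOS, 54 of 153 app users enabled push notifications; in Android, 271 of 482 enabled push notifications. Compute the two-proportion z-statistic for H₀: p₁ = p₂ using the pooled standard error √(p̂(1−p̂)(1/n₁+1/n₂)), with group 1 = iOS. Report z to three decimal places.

z = -4.512

p̂₁ = 54/153 = 0.35294, p̂₂ = 271/482 = 0.56224.
Pooling: p̂ = 325/635 = 0.51181.
Pooled SE = √[0.2498605·0.00861064] ≈ 0.046384.
z = -0.20930/0.046384 = -4.512.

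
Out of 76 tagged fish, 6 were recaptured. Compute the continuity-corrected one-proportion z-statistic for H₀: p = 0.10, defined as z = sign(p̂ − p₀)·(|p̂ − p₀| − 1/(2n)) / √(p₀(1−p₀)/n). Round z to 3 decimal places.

z = -0.421

With x = 6 successes in n = 76, p̂ = 0.07895. p̂ − p₀ = -0.021053.
1/(2n) = 0.006579.
Corrected numerator: |-0.021053| − 0.006579 = 0.014474.
Under H₀, SE = √(p₀(1−p₀)/n) = √(0.10·0.90/76) = √0.001184211 = 0.034412.
z = (−)0.014474/0.034412 = -0.421.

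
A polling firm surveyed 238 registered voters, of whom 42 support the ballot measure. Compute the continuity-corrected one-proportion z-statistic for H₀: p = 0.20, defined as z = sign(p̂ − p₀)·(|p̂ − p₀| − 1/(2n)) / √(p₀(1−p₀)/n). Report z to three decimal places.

z = -0.826

Sample proportion p̂ = 42/238 = 0.17647. p̂ − p₀ = -0.023529.
1/(2n) = 0.002101.
Corrected numerator: |-0.023529| − 0.002101 = 0.021428.
SE₀ = √(0.20·0.80/238) = 0.025928.
z = (−)0.021428/0.025928 = -0.826.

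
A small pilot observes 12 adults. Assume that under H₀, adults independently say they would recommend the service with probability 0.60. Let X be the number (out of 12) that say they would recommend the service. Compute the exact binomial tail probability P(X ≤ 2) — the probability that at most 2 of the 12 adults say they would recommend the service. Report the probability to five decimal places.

P = 0.00281

X is binomial with n = 12 and p = 0.60.
P(X ≤ 2) = C(12,0)·0.60^0·0.40^12 + C(12,1)·0.60^1·0.40^11 + C(12,2)·0.60^2·0.40^10.
= 0.000017 + 0.000302 + 0.002491 = 0.00281.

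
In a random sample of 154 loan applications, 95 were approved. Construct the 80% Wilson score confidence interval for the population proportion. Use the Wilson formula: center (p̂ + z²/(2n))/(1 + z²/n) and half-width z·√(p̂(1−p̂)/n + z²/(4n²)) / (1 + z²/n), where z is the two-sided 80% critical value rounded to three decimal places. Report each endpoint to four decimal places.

(0.5657, 0.6656)

Here p̂ = 95/154 = 0.61688 and z = 1.282 (z² = 1.643524).
1 + z²/n = 1.010672.
Adjusted center: (0.61688 + z²/(2n))/1.010672 = 0.61565.
Radicand: p̂(1−p̂)/n + z²/(4n²) = 0.001534665 + 0.000017325 = 0.001551990.
Half-width = 1.282·√0.001551990/1.010672 = 0.04997.
CI: 0.61565 ± 0.04997 = (0.5657, 0.6656).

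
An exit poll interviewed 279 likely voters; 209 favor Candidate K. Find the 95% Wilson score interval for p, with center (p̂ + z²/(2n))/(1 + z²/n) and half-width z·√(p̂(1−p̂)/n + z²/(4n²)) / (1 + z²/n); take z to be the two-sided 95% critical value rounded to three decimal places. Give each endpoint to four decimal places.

Here p̂ = 209/279 = 0.74910 and z = 1.960 (z² = 3.841600).
Denominator 1 + z²/n = 1 + 3.841600/279 = 1.013769.
Center = (0.74910 + 0.006885)/1.013769 = 0.74572.
Radicand: p̂(1−p̂)/n + z²/(4n²) = 0.000673646 + 0.000012338 = 0.000685984.
Half-width = z·√(radicand)/denom = 1.960·0.026191/1.013769 = 0.05064.
CI: 0.74572 ± 0.05064 = (0.6951, 0.7964).

(0.6951, 0.7964)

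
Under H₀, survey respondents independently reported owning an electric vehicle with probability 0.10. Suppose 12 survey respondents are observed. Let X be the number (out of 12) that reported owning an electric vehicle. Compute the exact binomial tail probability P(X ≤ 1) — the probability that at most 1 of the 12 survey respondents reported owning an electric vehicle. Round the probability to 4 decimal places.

X ~ Binomial(n=12, p=0.10).
P(X ≤ 1) = C(12,0)·0.10^0·0.90^12 + C(12,1)·0.10^1·0.90^11.
= 0.282430 + 0.376573 = 0.6590.

P = 0.6590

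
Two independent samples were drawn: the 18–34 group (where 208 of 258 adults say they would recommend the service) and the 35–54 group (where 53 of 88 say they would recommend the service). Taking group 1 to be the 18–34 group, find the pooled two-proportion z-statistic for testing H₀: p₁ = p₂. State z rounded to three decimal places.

Sample proportions: p̂₁ = 208/258 = 0.80620 and p̂₂ = 53/88 = 0.60227.
Pooled p̂ = (208+53)/(258+88) = 261/346 = 0.75434.
Pooled SE = √[0.1853136·0.01523961] ≈ 0.053142.
z = 0.20393/0.053142 = 3.837.

z = 3.837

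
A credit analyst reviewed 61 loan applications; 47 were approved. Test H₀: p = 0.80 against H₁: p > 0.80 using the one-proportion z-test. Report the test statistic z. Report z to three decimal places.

z = -0.576

Sample proportion p̂ = 47/61 = 0.77049.
Null standard error: √(0.80·0.20/61) = √0.002622951 = 0.051215.
Test statistic: z = -0.02951/0.051215 = -0.576.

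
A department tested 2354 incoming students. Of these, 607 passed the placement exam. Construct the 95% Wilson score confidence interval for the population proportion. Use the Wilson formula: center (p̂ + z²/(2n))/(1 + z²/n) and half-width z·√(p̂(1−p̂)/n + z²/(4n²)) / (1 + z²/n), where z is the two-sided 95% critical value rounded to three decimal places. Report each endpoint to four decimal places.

Here p̂ = 607/2354 = 0.25786 and z = 1.960 (z² = 3.841600).
1 + z²/n = 1.001632.
Adjusted center: (0.25786 + z²/(2n))/1.001632 = 0.25825.
Radicand: p̂(1−p̂)/n + z²/(4n²) = 0.000081295 + 0.000000173 = 0.000081468.
Half-width = z·√(radicand)/denom = 1.960·0.009026/1.001632 = 0.01766.
Interval: 0.25825 ± 0.01766 → (0.2406, 0.2759).

(0.2406, 0.2759)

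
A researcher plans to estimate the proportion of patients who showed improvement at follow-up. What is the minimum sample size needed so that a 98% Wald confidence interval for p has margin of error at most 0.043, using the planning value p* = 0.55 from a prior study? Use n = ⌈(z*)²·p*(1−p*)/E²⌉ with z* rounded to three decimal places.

n = 725

z* = 2.326 at the 98% level.
p*(1−p*) = 0.55·0.45 = 0.2475.
Required n before rounding: 5.410276 × 0.2475 / 0.043² = 724.199.
⌈724.199⌉ = 725.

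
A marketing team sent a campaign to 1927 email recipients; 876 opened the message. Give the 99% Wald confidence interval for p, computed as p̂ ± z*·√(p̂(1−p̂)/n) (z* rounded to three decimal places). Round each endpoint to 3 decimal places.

(0.425, 0.484)

With x = 876 successes in n = 1927, p̂ = 0.45459.
Standard error of p̂: √(0.247938/1927) = √0.000128665 = 0.011343.
For 99% confidence, z* = 2.576.
Margin of error: 2.576 × 0.011343 = 0.02922.
CI: 0.45459 ± 0.02922 = (0.425, 0.484).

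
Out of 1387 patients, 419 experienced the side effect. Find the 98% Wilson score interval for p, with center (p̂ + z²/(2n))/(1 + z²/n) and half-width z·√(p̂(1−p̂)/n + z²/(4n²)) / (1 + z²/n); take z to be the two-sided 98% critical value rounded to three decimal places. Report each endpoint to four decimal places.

(0.2742, 0.3315)

Here p̂ = 419/1387 = 0.30209 and z = 2.326 (z² = 5.410276).
Denominator 1 + z²/n = 1 + 5.410276/1387 = 1.003901.
Center = (0.30209 + 0.001950)/1.003901 = 0.30286.
Radicand: p̂(1−p̂)/n + z²/(4n²) = 0.000152006 + 0.000000703 = 0.000152709.
Half-width = z·√(radicand)/denom = 2.326·0.012358/1.003901 = 0.02863.
CI: 0.30286 ± 0.02863 = (0.2742, 0.3315).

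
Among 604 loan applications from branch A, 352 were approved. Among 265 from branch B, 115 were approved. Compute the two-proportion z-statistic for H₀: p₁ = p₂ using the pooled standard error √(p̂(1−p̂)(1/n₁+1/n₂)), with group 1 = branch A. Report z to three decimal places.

Sample proportions: p̂₁ = 352/604 = 0.58278 and p̂₂ = 115/265 = 0.43396.
Pooling: p̂ = 467/869 = 0.53740.
SE = √[p̂(1−p̂)(1/n₁+1/n₂)] = √[0.53740·0.46260·(1/604+1/265)] ≈ 0.036738.
z = 0.14882/0.036738 = 4.051.

z = 4.051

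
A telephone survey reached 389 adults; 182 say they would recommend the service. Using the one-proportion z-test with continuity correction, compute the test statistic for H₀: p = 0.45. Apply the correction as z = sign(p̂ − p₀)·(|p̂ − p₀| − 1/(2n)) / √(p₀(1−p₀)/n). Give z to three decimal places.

With x = 182 successes in n = 389, p̂ = 0.46787. p̂ − p₀ = 0.017866.
Continuity correction 1/(2n) = 1/778 = 0.001285.
Corrected numerator: |0.017866| − 0.001285 = 0.016581.
SE₀ = √(0.45·0.55/389) = 0.025224.
z = (+)0.016581/0.025224 = 0.657.

z = 0.657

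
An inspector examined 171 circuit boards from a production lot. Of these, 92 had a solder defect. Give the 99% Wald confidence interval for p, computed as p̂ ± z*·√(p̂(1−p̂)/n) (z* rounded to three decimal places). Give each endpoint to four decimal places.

With x = 92 successes in n = 171, p̂ = 0.53801.
Standard error of p̂: √(0.248555/171) = √0.001453539 = 0.038125.
The 99% critical value is z* = 2.576.
Margin of error: 2.576 × 0.038125 = 0.09821.
So the interval runs from 0.4398 to 0.6362.

(0.4398, 0.6362)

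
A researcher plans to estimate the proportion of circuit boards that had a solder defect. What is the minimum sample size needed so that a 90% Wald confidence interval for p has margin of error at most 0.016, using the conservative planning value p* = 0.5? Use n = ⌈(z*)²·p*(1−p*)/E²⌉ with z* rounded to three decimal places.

n = 2643

The 90% critical value is z* = 1.645.
p*(1−p*) = 0.2500.
Required n before rounding: 2.706025 × 0.2500 / 0.016² = 2642.603.
⌈2642.603⌉ = 2643.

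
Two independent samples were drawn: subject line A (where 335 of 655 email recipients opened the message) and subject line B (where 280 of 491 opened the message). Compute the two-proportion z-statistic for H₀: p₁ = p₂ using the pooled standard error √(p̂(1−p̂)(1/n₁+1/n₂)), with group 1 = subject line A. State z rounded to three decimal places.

z = -1.976

Sample proportions: p̂₁ = 335/655 = 0.51145 and p̂₂ = 280/491 = 0.57026.
Pooling: p̂ = 615/1146 = 0.53665.
Pooled SE = √[0.2486568·0.00356338] ≈ 0.029767.
z = (p̂₁ − p̂₂)/SE = (0.51145 − 0.57026)/0.029767 = -0.05881/0.029767 = -1.976.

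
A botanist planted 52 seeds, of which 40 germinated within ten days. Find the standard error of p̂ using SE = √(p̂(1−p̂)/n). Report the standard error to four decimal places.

SE = 0.0584

The sample proportion is 40/52 = 0.76923.
p̂(1−p̂) = 0.177515.
SE = √(0.177515/52) = 0.0584.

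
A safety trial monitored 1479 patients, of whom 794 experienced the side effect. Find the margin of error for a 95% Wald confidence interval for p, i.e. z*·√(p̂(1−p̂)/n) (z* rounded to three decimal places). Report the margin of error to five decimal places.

ME = 0.02541

The sample proportion is 794/1479 = 0.53685.
Standard error of p̂: √(0.248642/1479) = √0.000168115 = 0.012966.
For 95% confidence, z* = 1.960.
So ME = 0.02541.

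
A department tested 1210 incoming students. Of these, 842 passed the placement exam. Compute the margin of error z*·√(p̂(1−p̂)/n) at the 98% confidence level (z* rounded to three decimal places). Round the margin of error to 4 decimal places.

p̂ = 842/1210 = 0.69587.
SE = √(p̂(1−p̂)/n) = √(0.211636/1210) = 0.013225.
z* = 2.326 at the 98% level.
So ME = 0.0308.

ME = 0.0308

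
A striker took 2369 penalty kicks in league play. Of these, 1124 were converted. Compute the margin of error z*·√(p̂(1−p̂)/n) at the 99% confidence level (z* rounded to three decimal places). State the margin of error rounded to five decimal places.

The sample proportion is 1124/2369 = 0.47446.
Standard error of p̂: √(0.249348/2369) = √0.000105254 = 0.010259.
The 99% critical value is z* = 2.576.
ME = 2.576·0.010259 = 0.02643.

ME = 0.02643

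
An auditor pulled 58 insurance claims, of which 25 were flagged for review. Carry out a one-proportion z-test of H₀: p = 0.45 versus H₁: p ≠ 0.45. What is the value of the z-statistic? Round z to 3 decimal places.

With x = 25 successes in n = 58, p̂ = 0.43103.
Null standard error: √(0.45·0.55/58) = √0.004267241 = 0.065324.
z = (0.43103 − 0.45)/0.065324 = -0.01897/0.065324 = -0.290.

z = -0.290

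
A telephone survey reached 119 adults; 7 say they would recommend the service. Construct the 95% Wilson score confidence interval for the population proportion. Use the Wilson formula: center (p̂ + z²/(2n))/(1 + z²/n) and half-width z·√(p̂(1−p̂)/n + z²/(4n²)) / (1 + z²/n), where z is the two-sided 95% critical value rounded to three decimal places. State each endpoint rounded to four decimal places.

p̂ = 7/119 = 0.05882; z = 1.960, so z² = 3.841600.
1 + z²/n = 1.032282.
Adjusted center: (0.05882 + z²/(2n))/1.032282 = 0.07262.
Radicand: p̂(1−p̂)/n + z²/(4n²) = 0.000465238 + 0.000067820 = 0.000533058.
Half-width = z·√(radicand)/denom = 1.960·0.023088/1.032282 = 0.04384.
Interval: 0.07262 ± 0.04384 → (0.0288, 0.1165).

(0.0288, 0.1165)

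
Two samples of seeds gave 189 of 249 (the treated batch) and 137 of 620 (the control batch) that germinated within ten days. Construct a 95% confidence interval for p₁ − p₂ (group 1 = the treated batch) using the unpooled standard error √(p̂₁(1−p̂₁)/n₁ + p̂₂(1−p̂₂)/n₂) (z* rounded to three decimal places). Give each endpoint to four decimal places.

(0.4757, 0.6004)

p̂₁ = 0.75904, p̂₂ = 0.22097, so the observed difference is 0.53807.
Unpooled SE = √(p̂₁(1−p̂₁)/n₁ + p̂₂(1−p̂₂)/n₂) = √(0.000734539 + 0.000277647) = 0.031815.
z* = 1.960 at the 95% level. Margin = 1.960·0.031815 = 0.06236.
Interval: 0.53807 ± 0.06236 → (0.4757, 0.6004).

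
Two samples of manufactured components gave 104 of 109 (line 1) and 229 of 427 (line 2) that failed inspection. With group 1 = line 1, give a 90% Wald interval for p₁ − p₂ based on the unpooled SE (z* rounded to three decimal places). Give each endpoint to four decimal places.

(0.3662, 0.4694)

p̂₁ = 0.95413, p̂₂ = 0.53630, so the observed difference is 0.41783.
Unpooled SE = √(p̂₁(1−p̂₁)/n₁ + p̂₂(1−p̂₂)/n₂) = √(0.000401535 + 0.000582394) = 0.031368.
For 90% confidence, z* = 1.645. Margin of error = 0.05160.
So the interval runs from 0.3662 to 0.4694.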